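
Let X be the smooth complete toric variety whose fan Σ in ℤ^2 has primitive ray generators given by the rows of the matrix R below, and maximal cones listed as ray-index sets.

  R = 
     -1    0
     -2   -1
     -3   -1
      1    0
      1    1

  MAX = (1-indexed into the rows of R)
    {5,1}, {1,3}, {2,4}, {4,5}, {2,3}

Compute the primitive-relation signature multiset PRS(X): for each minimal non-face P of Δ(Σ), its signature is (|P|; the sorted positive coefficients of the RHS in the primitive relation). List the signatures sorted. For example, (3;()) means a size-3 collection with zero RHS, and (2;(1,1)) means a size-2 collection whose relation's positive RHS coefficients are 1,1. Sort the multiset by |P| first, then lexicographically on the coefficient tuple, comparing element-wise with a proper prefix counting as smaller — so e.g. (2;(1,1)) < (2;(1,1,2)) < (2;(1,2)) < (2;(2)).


Primitive collections (5):

  {1,4}:  v_{1} + v_{4} = 0 ; sig = (2;())
  {1,2}:  v_{1} + v_{2} = v_{3} ; sig = (2;(1))
  {2,5}:  v_{2} + v_{5} = v_{1} ; sig = (2;(1))
  {3,4}:  v_{3} + v_{4} = v_{2} ; sig = (2;(1))
  {3,5}:  v_{3} + v_{5} = 2·v_{1} ; sig = (2;(2))

Signatures (|P|; sorted positive RHS coefficients), sorted:
    |P|=2: 5 collections, coeffs (), (1), (1), (1), (2)


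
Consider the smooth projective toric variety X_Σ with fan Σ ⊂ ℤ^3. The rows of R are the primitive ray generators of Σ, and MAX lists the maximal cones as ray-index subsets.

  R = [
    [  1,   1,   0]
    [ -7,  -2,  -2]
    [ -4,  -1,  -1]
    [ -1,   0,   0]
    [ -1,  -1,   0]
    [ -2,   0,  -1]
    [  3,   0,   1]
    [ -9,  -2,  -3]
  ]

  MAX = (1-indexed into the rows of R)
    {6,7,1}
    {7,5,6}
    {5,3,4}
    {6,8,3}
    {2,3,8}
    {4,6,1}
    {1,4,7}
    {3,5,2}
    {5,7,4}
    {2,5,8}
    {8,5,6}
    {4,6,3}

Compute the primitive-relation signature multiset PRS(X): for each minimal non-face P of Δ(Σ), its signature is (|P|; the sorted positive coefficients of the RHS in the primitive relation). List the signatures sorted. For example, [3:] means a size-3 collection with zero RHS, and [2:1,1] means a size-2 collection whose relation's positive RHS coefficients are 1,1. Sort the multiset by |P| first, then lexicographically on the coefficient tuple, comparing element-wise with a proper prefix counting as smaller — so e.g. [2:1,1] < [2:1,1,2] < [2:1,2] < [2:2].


Σ has 14 primitive collections:

  {1,5}:  v_{1} + v_{5} = 0  →  sig = [2:]
  {2,6}:  v_{2} + v_{6} = v_{8}  →  sig = [2:1]
  {3,7}:  v_{3} + v_{7} = v_{5}  →  sig = [2:1]
  {1,2}:  v_{1} + v_{2} = v_{3} + v_{6}  →  sig = [2:1,1]
  {1,3}:  v_{1} + v_{3} = v_{4} + v_{6}  →  sig = [2:1,1]
  {1,8}:  v_{1} + v_{8} = v_{3} + 2·v_{6}  →  sig = [2:1,2]
  {2,7}:  v_{2} + v_{7} = 2·v_{5} + v_{6}  →  sig = [2:1,2]
  {4,8}:  v_{4} + v_{8} = 2·v_{3} + v_{6}  →  sig = [2:1,2]
  {2,4}:  v_{2} + v_{4} = 2·v_{3}  →  sig = [2:2]
  {7,8}:  v_{7} + v_{8} = 2·v_{5} + 2·v_{6}  →  sig = [2:2,2]
  {4,6,7}:  v_{4} + v_{6} + v_{7} = 0  →  sig = [3:]
  {3,5,6}:  v_{3} + v_{5} + v_{6} = v_{2}  →  sig = [3:1]
  {4,5,6}:  v_{4} + v_{5} + v_{6} = v_{3}  →  sig = [3:1]
  {3,5,8}:  v_{3} + v_{5} + v_{8} = 2·v_{2}  →  sig = [3:2]

Signatures (|P|; sorted positive RHS coefficients), sorted:
[[2:], [2:1], [2:1], [2:1,1], [2:1,1], [2:1,2], [2:1,2], [2:1,2], [2:2], [2:2,2], [3:], [3:1], [3:1], [3:2]]


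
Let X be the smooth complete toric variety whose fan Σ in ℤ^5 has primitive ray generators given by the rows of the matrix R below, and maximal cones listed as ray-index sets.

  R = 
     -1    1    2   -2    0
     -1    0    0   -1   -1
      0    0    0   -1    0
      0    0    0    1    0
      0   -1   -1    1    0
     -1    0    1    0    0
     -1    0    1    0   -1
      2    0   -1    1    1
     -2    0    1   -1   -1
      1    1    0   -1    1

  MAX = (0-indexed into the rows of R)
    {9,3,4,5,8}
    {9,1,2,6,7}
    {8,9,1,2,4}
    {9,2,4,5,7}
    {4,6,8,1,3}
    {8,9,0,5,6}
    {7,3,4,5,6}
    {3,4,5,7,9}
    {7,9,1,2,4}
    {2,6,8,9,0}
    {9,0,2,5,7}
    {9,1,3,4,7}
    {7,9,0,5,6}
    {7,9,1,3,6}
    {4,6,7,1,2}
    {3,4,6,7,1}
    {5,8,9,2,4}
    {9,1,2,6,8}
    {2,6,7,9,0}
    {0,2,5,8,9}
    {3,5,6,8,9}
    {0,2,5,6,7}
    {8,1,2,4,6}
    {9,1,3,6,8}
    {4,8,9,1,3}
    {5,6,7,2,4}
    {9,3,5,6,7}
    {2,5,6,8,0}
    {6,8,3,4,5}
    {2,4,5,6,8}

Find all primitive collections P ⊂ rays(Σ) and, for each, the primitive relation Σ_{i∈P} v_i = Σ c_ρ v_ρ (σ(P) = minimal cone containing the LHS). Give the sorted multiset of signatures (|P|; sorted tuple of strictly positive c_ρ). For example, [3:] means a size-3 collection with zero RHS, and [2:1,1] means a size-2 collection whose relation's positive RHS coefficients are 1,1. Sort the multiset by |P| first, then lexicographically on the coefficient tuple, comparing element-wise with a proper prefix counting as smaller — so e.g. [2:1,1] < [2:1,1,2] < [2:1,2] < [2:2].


Σ has 8 primitive collections:

  P={2,3}:  v_{2} + v_{3} = 0  ⟹  sig = [2:]
  P={7,8}:  v_{7} + v_{8} = 0  ⟹  sig = [2:]
  P={1,5}:  v_{1} + v_{5} = v_{8}  ⟹  sig = [2:1]
  P={0,4}:  v_{0} + v_{4} = v_{2} + v_{5}  ⟹  sig = [2:1,1]
  P={0,3}:  v_{0} + v_{3} = v_{5} + v_{6} + v_{9}  ⟹  sig = [2:1,1,1]
  P={0,1}:  v_{0} + v_{1} = v_{2} + v_{6} + v_{8} + v_{9}  ⟹  sig = [2:1,1,1,1]
  P={4,6,9}:  v_{4} + v_{6} + v_{9} = 0  ⟹  sig = [3:]
  P={2,5,6,9}:  v_{2} + v_{5} + v_{6} + v_{9} = v_{0}  ⟹  sig = [4:1]

Signatures (|P|; sorted positive RHS coefficients), sorted:
[[2:], [2:], [2:1], [2:1,1], [2:1,1,1], [2:1,1,1,1], [3:], [4:1]]


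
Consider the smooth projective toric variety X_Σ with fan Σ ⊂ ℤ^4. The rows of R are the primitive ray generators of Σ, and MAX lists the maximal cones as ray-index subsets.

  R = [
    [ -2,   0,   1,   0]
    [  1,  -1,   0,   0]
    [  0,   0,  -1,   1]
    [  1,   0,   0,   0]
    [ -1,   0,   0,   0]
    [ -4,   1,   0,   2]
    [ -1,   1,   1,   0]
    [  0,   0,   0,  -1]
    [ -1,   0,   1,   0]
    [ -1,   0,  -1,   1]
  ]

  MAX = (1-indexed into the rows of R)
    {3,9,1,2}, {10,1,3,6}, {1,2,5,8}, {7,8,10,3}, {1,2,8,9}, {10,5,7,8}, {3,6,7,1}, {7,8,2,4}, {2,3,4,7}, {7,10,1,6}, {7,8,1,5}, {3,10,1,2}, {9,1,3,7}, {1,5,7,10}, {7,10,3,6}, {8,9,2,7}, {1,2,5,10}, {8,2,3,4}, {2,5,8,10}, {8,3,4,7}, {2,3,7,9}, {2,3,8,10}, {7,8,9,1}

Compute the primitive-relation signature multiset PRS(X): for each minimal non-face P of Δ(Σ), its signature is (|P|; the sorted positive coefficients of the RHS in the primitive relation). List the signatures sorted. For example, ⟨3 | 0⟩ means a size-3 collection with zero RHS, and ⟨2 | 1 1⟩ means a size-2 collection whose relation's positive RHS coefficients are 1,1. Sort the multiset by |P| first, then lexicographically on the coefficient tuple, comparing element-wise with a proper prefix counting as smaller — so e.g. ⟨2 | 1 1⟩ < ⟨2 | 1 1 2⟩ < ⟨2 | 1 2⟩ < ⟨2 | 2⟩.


20 minimal non-faces of Δ(Σ) (on 10 rays):

  • {4,5}:  v_{4} + v_{5} = 0 ; sig = ⟨2 | 0⟩
  • {1,4}:  v_{1} + v_{4} = v_{9} ; sig = ⟨2 | 1⟩
  • {3,5}:  v_{3} + v_{5} = v_{10} ; sig = ⟨2 | 1⟩
  • {4,10}:  v_{4} + v_{10} = v_{3} ; sig = ⟨2 | 1⟩
  • {5,9}:  v_{5} + v_{9} = v_{1} ; sig = ⟨2 | 1⟩
  • {4,9}:  v_{4} + v_{9} = v_{2} + v_{7} ; sig = ⟨2 | 1 1⟩
  • {9,10}:  v_{9} + v_{10} = v_{1} + v_{3} ; sig = ⟨2 | 1 1⟩
  • {2,6}:  v_{2} + v_{6} = v_{1} + 2·v_{3} + v_{9} ; sig = ⟨2 | 1 1 2⟩
  • {4,6}:  v_{4} + v_{6} = v_{1} + 2·v_{3} + v_{7} ; sig = ⟨2 | 1 1 2⟩
  • {5,6}:  v_{5} + v_{6} = v_{1} + v_{7} + 2·v_{10} ; sig = ⟨2 | 1 1 2⟩
  • {6,8}:  v_{6} + v_{8} = 2·v_{5} + v_{7} + v_{10} ; sig = ⟨2 | 1 1 2⟩
  • {6,9}:  v_{6} + v_{9} = 2·v_{1} + 2·v_{3} + v_{7} ; sig = ⟨2 | 1 2 2⟩
  • {2,5,7}:  v_{2} + v_{5} + v_{7} = v_{9} ; sig = ⟨3 | 1⟩
  • {3,8,9}:  v_{3} + v_{8} + v_{9} = v_{5} ; sig = ⟨3 | 1⟩
  • {2,7,10}:  v_{2} + v_{7} + v_{10} = v_{3} + v_{9} ; sig = ⟨3 | 1 1⟩
  • {1,2,7}:  v_{1} + v_{2} + v_{7} = 2·v_{9} ; sig = ⟨3 | 2⟩
  • {1,3,8}:  v_{1} + v_{3} + v_{8} = 2·v_{5} ; sig = ⟨3 | 2⟩
  • {1,8,10}:  v_{1} + v_{8} + v_{10} = 3·v_{5} ; sig = ⟨3 | 3⟩
  • {2,3,7,8}:  v_{2} + v_{3} + v_{7} + v_{8} = 0 ; sig = ⟨4 | 0⟩
  • {1,3,7,10}:  v_{1} + v_{3} + v_{7} + v_{10} = v_{6} ; sig = ⟨4 | 1⟩

Hence PRS(X_Σ) =
    |P|=2: 12 collections, coeffs (), (1), (1), (1), (1), (1,1), (1,1), (1,1,2), (1,1,2), (1,1,2), (1,1,2), (1,2,2)
    |P|=3: 6 collections, coeffs (1), (1), (1,1), (2), (2), (3)
    |P|=4: 2 collections, coeffs (), (1)


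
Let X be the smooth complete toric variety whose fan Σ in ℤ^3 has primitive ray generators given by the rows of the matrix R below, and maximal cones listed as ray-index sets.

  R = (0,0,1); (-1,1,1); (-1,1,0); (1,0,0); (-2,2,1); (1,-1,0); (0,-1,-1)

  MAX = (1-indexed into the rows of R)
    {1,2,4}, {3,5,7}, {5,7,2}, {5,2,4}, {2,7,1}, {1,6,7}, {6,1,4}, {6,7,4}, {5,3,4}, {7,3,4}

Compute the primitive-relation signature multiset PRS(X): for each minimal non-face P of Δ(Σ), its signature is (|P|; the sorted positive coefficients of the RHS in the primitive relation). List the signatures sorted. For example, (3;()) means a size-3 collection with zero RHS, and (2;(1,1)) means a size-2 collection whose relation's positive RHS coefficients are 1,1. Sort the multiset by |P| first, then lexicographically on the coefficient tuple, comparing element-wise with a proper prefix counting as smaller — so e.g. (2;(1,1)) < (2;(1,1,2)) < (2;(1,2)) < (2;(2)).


The 9 primitive collections of Σ (r=7, n=3):

  P = {3,6}:  v_{3} + v_{6} = 0  ⇒ sig = (2;())
  P = {1,3}:  v_{1} + v_{3} = v_{2}  ⇒ sig = (2;(1))
  P = {2,3}:  v_{2} + v_{3} = v_{5}  ⇒ sig = (2;(1))
  P = {2,6}:  v_{2} + v_{6} = v_{1}  ⇒ sig = (2;(1))
  P = {5,6}:  v_{5} + v_{6} = v_{2}  ⇒ sig = (2;(1))
  P = {1,5}:  v_{1} + v_{5} = 2·v_{2}  ⇒ sig = (2;(2))
  P = {2,4,7}:  v_{2} + v_{4} + v_{7} = 0  ⇒ sig = (3;())
  P = {1,4,7}:  v_{1} + v_{4} + v_{7} = v_{6}  ⇒ sig = (3;(1))
  P = {4,5,7}:  v_{4} + v_{5} + v_{7} = v_{3}  ⇒ sig = (3;(1))

Signatures (|P|; sorted positive RHS coefficients), sorted:
    |P|=2: 6 collections, coeffs (), (1), (1), (1), (1), (2)
    |P|=3: 3 collections, coeffs (), (1), (1)


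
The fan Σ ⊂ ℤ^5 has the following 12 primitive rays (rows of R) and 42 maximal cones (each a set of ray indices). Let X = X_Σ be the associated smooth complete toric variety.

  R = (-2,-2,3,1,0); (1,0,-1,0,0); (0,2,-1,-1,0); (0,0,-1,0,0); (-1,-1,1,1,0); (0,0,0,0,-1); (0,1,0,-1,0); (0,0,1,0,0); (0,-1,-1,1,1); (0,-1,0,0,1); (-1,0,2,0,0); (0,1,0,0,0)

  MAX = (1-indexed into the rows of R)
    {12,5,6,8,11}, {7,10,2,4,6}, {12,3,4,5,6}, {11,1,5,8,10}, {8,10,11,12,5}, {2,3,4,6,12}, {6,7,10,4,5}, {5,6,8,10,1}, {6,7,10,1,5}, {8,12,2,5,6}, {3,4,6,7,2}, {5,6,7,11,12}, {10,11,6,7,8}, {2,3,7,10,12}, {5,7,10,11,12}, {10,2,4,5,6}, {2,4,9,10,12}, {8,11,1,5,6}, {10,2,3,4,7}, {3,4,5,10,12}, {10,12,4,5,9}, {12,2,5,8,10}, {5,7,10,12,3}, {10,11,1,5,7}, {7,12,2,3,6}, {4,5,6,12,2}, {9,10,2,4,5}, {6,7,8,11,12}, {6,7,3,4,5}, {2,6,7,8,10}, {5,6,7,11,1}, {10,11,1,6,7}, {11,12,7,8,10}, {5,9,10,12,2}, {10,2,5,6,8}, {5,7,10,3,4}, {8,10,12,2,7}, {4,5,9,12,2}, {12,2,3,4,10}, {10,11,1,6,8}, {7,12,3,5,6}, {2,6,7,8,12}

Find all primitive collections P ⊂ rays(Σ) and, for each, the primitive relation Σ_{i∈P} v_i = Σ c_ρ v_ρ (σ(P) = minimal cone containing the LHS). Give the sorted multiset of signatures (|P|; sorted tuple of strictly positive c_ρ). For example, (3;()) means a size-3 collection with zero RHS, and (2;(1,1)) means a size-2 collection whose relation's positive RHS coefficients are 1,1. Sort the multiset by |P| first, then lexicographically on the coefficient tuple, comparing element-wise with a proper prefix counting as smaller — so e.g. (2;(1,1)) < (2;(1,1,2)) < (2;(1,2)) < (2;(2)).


|primitive collections| = 24. Relations:

  • {4,8}:  v_{4} + v_{8} = 0  →  sig = (2;())
  • {2,11}:  v_{2} + v_{11} = v_{8}  →  sig = (2;(1))
  • {1,12}:  v_{1} + v_{12} = v_{5} + v_{11}  →  sig = (2;(1,1))
  • {3,8}:  v_{3} + v_{8} = v_{7} + v_{12}  →  sig = (2;(1,1))
  • {4,11}:  v_{4} + v_{11} = v_{5} + v_{7}  →  sig = (2;(1,1))
  • {6,9}:  v_{6} + v_{9} = v_{2} + v_{4} + v_{5}  →  sig = (2;(1,1,1))
  • {7,9}:  v_{7} + v_{9} = v_{4} + v_{10} + v_{12}  →  sig = (2;(1,1,1))
  • {9,11}:  v_{9} + v_{11} = v_{5} + v_{10} + v_{12}  →  sig = (2;(1,1,1))
  • {1,2}:  v_{1} + v_{2} = v_{5} + v_{6} + v_{8} + v_{10}  →  sig = (2;(1,1,1,1))
  • {8,9}:  v_{8} + v_{9} = v_{2} + v_{5} + v_{10} + v_{12}  →  sig = (2;(1,1,1,1))
  • {1,4}:  v_{1} + v_{4} = 2·v_{5} + v_{6} + v_{7} + v_{10}  →  sig = (2;(1,1,1,2))
  • {3,11}:  v_{3} + v_{11} = v_{5} + 2·v_{7} + v_{12}  →  sig = (2;(1,1,2))
  • {1,9}:  v_{1} + v_{9} = 2·v_{5} + v_{10}  →  sig = (2;(1,2))
  • {3,9}:  v_{3} + v_{9} = 2·v_{4} + v_{10} + 2·v_{12}  →  sig = (2;(1,2,2))
  • {1,3}:  v_{1} + v_{3} = 2·v_{5} + 2·v_{7}  →  sig = (2;(2,2))
  • {2,5,7}:  v_{2} + v_{5} + v_{7} = 0  →  sig = (3;())
  • {6,10,12}:  v_{6} + v_{10} + v_{12} = 0  →  sig = (3;())
  • {4,7,12}:  v_{4} + v_{7} + v_{12} = v_{3}  →  sig = (3;(1))
  • {5,7,8}:  v_{5} + v_{7} + v_{8} = v_{11}  →  sig = (3;(1))
  • {2,3,5}:  v_{2} + v_{3} + v_{5} = v_{4} + v_{12}  →  sig = (3;(1,1))
  • {3,6,10}:  v_{3} + v_{6} + v_{10} = v_{4} + v_{7}  →  sig = (3;(1,1))
  • {1,7,8}:  v_{1} + v_{7} + v_{8} = v_{6} + v_{10} + 2·v_{11}  →  sig = (3;(1,1,2))
  • {5,6,10,11}:  v_{5} + v_{6} + v_{10} + v_{11} = v_{1}  →  sig = (4;(1))
  • {2,4,5,10,12}:  v_{2} + v_{4} + v_{5} + v_{10} + v_{12} = v_{9}  →  sig = (5;(1))

Sorted signature multiset PRS(X):
[(2;()), (2;(1)), (2;(1,1)), (2;(1,1)), (2;(1,1)), (2;(1,1,1)), (2;(1,1,1)), (2;(1,1,1)), (2;(1,1,1,1)), (2;(1,1,1,1)), (2;(1,1,1,2)), (2;(1,1,2)), (2;(1,2)), (2;(1,2,2)), (2;(2,2)), (3;()), (3;()), (3;(1)), (3;(1)), (3;(1,1)), (3;(1,1)), (3;(1,1,2)), (4;(1)), (5;(1))]


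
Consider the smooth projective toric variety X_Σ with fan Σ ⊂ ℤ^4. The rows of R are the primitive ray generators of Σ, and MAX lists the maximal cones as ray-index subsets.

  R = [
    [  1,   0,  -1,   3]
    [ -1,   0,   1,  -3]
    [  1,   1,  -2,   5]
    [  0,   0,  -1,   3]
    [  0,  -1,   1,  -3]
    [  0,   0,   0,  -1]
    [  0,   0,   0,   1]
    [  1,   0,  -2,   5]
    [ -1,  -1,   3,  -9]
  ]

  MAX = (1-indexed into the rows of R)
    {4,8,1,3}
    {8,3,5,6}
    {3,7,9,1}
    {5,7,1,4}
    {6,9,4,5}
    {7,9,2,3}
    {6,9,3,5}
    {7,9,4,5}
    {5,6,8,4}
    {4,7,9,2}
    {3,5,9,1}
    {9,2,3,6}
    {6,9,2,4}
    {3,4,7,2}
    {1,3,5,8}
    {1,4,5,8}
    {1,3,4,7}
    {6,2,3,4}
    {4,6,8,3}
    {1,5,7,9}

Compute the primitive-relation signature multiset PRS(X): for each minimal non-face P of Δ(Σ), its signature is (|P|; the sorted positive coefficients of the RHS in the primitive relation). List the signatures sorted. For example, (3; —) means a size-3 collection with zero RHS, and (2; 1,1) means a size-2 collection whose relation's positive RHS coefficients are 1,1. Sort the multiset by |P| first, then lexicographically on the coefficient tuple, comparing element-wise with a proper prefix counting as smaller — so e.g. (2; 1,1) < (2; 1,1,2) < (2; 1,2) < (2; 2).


Primitive collections (11):

  P = {1,2}:  v_{1} + v_{2} = 0  ⟹  sig = (2; —)
  P = {6,7}:  v_{6} + v_{7} = 0  ⟹  sig = (2; —)
  P = {1,6}:  v_{1} + v_{6} = v_{3} + v_{5}  ⟹  sig = (2; 1,1)
  P = {2,5}:  v_{2} + v_{5} = v_{4} + v_{9}  ⟹  sig = (2; 1,1)
  P = {2,8}:  v_{2} + v_{8} = v_{4} + v_{6}  ⟹  sig = (2; 1,1)
  P = {7,8}:  v_{7} + v_{8} = v_{1} + v_{4}  ⟹  sig = (2; 1,1)
  P = {8,9}:  v_{8} + v_{9} = v_{5} + v_{6}  ⟹  sig = (2; 1,1)
  P = {1,4,9}:  v_{1} + v_{4} + v_{9} = v_{5}  ⟹  sig = (3; 1)
  P = {3,4,5}:  v_{3} + v_{4} + v_{5} = v_{8}  ⟹  sig = (3; 1)
  P = {3,4,9}:  v_{3} + v_{4} + v_{9} = v_{6}  ⟹  sig = (3; 1)
  P = {3,5,7}:  v_{3} + v_{5} + v_{7} = v_{1}  ⟹  sig = (3; 1)

Sorted signature multiset PRS(X):
[(2; —), (2; —), (2; 1,1), (2; 1,1), (2; 1,1), (2; 1,1), (2; 1,1), (3; 1), (3; 1), (3; 1), (3; 1)]


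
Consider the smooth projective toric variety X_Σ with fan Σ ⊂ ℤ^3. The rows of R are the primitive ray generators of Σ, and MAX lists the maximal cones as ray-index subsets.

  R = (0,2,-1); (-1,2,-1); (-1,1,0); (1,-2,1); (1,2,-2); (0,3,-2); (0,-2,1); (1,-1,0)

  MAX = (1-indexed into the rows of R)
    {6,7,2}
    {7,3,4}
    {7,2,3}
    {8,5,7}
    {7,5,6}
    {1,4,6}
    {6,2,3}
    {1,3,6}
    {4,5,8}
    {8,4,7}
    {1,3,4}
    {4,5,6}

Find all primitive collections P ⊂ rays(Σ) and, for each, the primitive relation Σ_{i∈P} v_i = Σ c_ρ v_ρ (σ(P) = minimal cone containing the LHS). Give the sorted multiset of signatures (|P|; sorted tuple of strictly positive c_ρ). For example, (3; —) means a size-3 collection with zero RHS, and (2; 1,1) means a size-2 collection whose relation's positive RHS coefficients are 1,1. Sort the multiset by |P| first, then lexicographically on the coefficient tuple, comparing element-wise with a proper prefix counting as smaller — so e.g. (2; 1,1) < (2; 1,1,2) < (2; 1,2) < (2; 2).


14 minimal non-faces of Δ(Σ) (on 8 rays):

  • {1,7}:  v_{1} + v_{7} = 0  →  sig = (2; —)
  • {2,4}:  v_{2} + v_{4} = 0  →  sig = (2; —)
  • {3,8}:  v_{3} + v_{8} = 0  →  sig = (2; —)
  • {3,5}:  v_{3} + v_{5} = v_{6}  →  sig = (2; 1)
  • {6,8}:  v_{6} + v_{8} = v_{5}  →  sig = (2; 1)
  • {1,2}:  v_{1} + v_{2} = v_{3} + v_{6}  →  sig = (2; 1,1)
  • {1,8}:  v_{1} + v_{8} = v_{4} + v_{6}  →  sig = (2; 1,1)
  • {2,8}:  v_{2} + v_{8} = v_{6} + v_{7}  →  sig = (2; 1,1)
  • {1,5}:  v_{1} + v_{5} = v_{4} + 2·v_{6}  →  sig = (2; 1,2)
  • {2,5}:  v_{2} + v_{5} = 2·v_{6} + v_{7}  →  sig = (2; 1,2)
  • {3,4,6}:  v_{3} + v_{4} + v_{6} = v_{1}  →  sig = (3; 1)
  • {3,6,7}:  v_{3} + v_{6} + v_{7} = v_{2}  →  sig = (3; 1)
  • {4,6,7}:  v_{4} + v_{6} + v_{7} = v_{8}  →  sig = (3; 1)
  • {4,5,7}:  v_{4} + v_{5} + v_{7} = 2·v_{8}  →  sig = (3; 2)

Sorted signature multiset PRS(X):
{ (2; —) ×3,  (2; 1) ×2,  (2; 1,1) ×3,  (2; 1,2) ×2,  (3; 1) ×3,  (3; 2) }


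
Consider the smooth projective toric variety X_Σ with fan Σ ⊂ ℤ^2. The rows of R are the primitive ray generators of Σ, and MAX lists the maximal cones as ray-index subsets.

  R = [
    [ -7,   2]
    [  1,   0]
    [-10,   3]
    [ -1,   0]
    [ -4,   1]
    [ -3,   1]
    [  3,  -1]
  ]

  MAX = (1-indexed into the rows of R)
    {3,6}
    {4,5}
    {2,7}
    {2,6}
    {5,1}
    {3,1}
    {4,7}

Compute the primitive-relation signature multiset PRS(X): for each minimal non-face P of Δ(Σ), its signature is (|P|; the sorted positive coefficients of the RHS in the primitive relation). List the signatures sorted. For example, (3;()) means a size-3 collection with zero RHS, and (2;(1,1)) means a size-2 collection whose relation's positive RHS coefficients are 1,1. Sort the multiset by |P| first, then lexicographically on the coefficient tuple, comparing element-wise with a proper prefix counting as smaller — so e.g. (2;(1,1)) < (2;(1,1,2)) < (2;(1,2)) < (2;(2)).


|primitive collections| = 14. Relations:

  {2,4}:  v_{2} + v_{4} = 0  →  sig = (2;())
  {6,7}:  v_{6} + v_{7} = 0  →  sig = (2;())
  {1,6}:  v_{1} + v_{6} = v_{3}  →  sig = (2;(1))
  {1,7}:  v_{1} + v_{7} = v_{5}  →  sig = (2;(1))
  {2,5}:  v_{2} + v_{5} = v_{6}  →  sig = (2;(1))
  {3,7}:  v_{3} + v_{7} = v_{1}  →  sig = (2;(1))
  {4,6}:  v_{4} + v_{6} = v_{5}  →  sig = (2;(1))
  {5,6}:  v_{5} + v_{6} = v_{1}  →  sig = (2;(1))
  {5,7}:  v_{5} + v_{7} = v_{4}  →  sig = (2;(1))
  {3,4}:  v_{3} + v_{4} = v_{1} + v_{5}  →  sig = (2;(1,1))
  {1,2}:  v_{1} + v_{2} = 2·v_{6}  →  sig = (2;(2))
  {1,4}:  v_{1} + v_{4} = 2·v_{5}  →  sig = (2;(2))
  {3,5}:  v_{3} + v_{5} = 2·v_{1}  →  sig = (2;(2))
  {2,3}:  v_{2} + v_{3} = 3·v_{6}  →  sig = (2;(3))

Signatures (|P|; sorted positive RHS coefficients), sorted:
    (2;())
    (2;())
    (2;(1))
    (2;(1))
    (2;(1))
    (2;(1))
    (2;(1))
    (2;(1))
    (2;(1))
    (2;(1,1))
    (2;(2))
    (2;(2))
    (2;(2))
    (2;(3))


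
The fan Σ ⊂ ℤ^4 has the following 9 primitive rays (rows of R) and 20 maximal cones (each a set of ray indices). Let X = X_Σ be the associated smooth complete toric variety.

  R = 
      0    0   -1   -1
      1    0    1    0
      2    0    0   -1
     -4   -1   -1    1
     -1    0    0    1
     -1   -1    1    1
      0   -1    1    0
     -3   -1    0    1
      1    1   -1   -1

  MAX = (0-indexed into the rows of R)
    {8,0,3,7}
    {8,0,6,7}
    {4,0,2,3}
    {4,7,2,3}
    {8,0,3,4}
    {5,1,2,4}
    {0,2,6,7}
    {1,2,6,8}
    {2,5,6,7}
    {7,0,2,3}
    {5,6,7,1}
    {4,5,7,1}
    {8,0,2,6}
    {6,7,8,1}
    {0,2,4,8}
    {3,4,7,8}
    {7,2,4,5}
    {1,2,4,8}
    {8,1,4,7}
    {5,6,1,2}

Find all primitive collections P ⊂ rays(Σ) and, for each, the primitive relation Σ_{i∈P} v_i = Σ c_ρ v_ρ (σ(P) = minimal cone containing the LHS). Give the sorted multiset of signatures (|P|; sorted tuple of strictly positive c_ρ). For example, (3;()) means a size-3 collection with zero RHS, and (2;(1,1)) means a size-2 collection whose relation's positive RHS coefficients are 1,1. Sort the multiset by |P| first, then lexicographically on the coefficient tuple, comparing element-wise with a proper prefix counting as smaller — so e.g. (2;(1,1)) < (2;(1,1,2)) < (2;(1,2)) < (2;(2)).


Δ(Σ) — 9 vertices, 11 min non-faces:

  • {5,8}:  v_{5} + v_{8} = 0  →  sig = (2;())
  • {1,3}:  v_{1} + v_{3} = v_{7}  →  sig = (2;(1))
  • {4,6}:  v_{4} + v_{6} = v_{5}  →  sig = (2;(1))
  • {0,1}:  v_{0} + v_{1} = v_{6} + v_{8}  →  sig = (2;(1,1))
  • {0,5}:  v_{0} + v_{5} = v_{2} + v_{7}  →  sig = (2;(1,1))
  • {3,5}:  v_{3} + v_{5} = v_{2} + v_{4} + 2·v_{7}  →  sig = (2;(1,1,2))
  • {3,6}:  v_{3} + v_{6} = v_{2} + 2·v_{7}  →  sig = (2;(1,2))
  • {0,4,7}:  v_{0} + v_{4} + v_{7} = v_{3}  →  sig = (3;(1))
  • {1,2,7}:  v_{1} + v_{2} + v_{7} = v_{6}  →  sig = (3;(1))
  • {2,7,8}:  v_{2} + v_{7} + v_{8} = v_{0}  →  sig = (3;(1))
  • {2,3,8}:  v_{2} + v_{3} + v_{8} = 2·v_{0} + v_{4}  →  sig = (3;(1,2))

Hence PRS(X_Σ) =
    |P|=2: 7 collections, coeffs (), (1), (1), (1,1), (1,1), (1,1,2), (1,2)
    |P|=3: 4 collections, coeffs (1), (1), (1), (1,2)


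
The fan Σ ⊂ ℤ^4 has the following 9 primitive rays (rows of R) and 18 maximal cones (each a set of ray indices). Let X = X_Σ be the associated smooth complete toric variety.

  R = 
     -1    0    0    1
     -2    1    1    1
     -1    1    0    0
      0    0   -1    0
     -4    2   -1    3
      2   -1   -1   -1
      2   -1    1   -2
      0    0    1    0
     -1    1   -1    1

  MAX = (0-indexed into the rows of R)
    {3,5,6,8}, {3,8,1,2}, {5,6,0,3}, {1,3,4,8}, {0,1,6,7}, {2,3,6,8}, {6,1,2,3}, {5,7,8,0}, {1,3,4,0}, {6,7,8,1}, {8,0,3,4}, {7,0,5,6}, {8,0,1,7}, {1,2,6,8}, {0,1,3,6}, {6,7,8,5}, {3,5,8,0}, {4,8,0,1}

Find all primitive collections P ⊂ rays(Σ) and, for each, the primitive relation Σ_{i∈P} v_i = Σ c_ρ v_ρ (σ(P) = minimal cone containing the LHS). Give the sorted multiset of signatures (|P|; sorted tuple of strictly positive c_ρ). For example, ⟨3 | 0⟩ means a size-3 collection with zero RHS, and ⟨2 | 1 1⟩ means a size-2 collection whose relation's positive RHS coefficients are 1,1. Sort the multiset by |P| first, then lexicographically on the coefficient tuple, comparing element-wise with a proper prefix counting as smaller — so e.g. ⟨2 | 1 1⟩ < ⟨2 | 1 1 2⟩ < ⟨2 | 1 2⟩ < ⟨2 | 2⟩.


Δ(Σ) — 9 vertices, 12 min non-faces:

  • {1,5}:  v_{1} + v_{5} = 0 — sig = ⟨2 | 0⟩
  • {3,7}:  v_{3} + v_{7} = 0 — sig = ⟨2 | 0⟩
  • {0,2}:  v_{0} + v_{2} = v_{1} + v_{3} — sig = ⟨2 | 1 1⟩
  • {4,6}:  v_{4} + v_{6} = v_{1} + v_{3} — sig = ⟨2 | 1 1⟩
  • {2,5}:  v_{2} + v_{5} = v_{3} + v_{6} + v_{8} — sig = ⟨2 | 1 1 1⟩
  • {2,7}:  v_{2} + v_{7} = v_{1} + v_{6} + v_{8} — sig = ⟨2 | 1 1 1⟩
  • {4,5}:  v_{4} + v_{5} = v_{0} + v_{3} + v_{8} — sig = ⟨2 | 1 1 1⟩
  • {4,7}:  v_{4} + v_{7} = v_{0} + v_{1} + v_{8} — sig = ⟨2 | 1 1 1⟩
  • {2,4}:  v_{2} + v_{4} = 2·v_{1} + 2·v_{3} + v_{8} — sig = ⟨2 | 1 2 2⟩
  • {0,6,8}:  v_{0} + v_{6} + v_{8} = 0 — sig = ⟨3 | 0⟩
  • {0,1,3,8}:  v_{0} + v_{1} + v_{3} + v_{8} = v_{4} — sig = ⟨4 | 1⟩
  • {1,3,6,8}:  v_{1} + v_{3} + v_{6} + v_{8} = v_{2} — sig = ⟨4 | 1⟩

Hence PRS(X_Σ) =
    |P|=2: 9 collections, coeffs (), (), (1,1), (1,1), (1,1,1), (1,1,1), (1,1,1), (1,1,1), (1,2,2)
    |P|=3: 1 collection, coeffs ()
    |P|=4: 2 collections, coeffs (1), (1)


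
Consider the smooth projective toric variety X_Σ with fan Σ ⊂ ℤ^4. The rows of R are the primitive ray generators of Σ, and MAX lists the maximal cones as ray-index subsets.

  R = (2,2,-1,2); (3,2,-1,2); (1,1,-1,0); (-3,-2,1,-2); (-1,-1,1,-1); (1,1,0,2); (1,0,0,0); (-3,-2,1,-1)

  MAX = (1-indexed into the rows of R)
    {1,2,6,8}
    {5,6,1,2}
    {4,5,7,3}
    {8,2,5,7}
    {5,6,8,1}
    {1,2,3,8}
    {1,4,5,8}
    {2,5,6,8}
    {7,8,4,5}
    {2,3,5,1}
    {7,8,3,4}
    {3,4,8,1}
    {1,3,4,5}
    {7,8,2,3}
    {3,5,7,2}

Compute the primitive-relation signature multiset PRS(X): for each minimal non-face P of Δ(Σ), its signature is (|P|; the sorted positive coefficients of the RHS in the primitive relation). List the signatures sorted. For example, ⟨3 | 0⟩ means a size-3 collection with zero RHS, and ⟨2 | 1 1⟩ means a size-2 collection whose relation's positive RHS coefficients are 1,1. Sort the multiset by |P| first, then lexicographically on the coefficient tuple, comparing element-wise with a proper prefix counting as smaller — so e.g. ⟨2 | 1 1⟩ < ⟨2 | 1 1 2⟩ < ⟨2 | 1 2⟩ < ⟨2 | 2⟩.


7 collections generate NE(X_Σ); each relation:

  • {2,4}:  v_{2} + v_{4} = 0 ; sig = ⟨2 | 0⟩
  • {1,7}:  v_{1} + v_{7} = v_{2} ; sig = ⟨2 | 1⟩
  • {3,6}:  v_{3} + v_{6} = v_{1} ; sig = ⟨2 | 1⟩
  • {4,6}:  v_{4} + v_{6} = v_{1} + v_{5} + v_{8} ; sig = ⟨2 | 1 1 1⟩
  • {6,7}:  v_{6} + v_{7} = 2·v_{2} + v_{5} + v_{8} ; sig = ⟨2 | 1 1 2⟩
  • {3,5,8}:  v_{3} + v_{5} + v_{8} = v_{4} ; sig = ⟨3 | 1⟩
  • {1,2,5,8}:  v_{1} + v_{2} + v_{5} + v_{8} = v_{6} ; sig = ⟨4 | 1⟩

Sorted signature multiset PRS(X):
[⟨2 | 0⟩, ⟨2 | 1⟩, ⟨2 | 1⟩, ⟨2 | 1 1 1⟩, ⟨2 | 1 1 2⟩, ⟨3 | 1⟩, ⟨4 | 1⟩]


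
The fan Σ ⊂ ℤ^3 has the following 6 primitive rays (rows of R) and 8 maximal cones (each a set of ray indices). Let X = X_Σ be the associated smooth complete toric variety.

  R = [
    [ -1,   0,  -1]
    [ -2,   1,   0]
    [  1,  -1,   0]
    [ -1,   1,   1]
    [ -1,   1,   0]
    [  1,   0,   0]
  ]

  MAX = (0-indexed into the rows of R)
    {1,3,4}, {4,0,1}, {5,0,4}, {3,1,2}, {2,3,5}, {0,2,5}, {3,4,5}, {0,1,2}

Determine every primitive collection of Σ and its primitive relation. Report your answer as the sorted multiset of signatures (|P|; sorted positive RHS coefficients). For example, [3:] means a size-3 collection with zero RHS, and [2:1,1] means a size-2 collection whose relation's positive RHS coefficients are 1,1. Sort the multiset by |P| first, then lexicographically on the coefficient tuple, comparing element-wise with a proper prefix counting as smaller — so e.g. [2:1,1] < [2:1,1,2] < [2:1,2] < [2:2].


Δ(Σ) — 6 vertices, 3 min non-faces:

  P = {2,4}:  v_{2} + v_{4} = 0 ; sig = [2:]
  P = {0,3}:  v_{0} + v_{3} = v_{1} ; sig = [2:1]
  P = {1,5}:  v_{1} + v_{5} = v_{4} ; sig = [2:1]

so the primitive-relation signature multiset is
{ [2:],  [2:1] ×2 }


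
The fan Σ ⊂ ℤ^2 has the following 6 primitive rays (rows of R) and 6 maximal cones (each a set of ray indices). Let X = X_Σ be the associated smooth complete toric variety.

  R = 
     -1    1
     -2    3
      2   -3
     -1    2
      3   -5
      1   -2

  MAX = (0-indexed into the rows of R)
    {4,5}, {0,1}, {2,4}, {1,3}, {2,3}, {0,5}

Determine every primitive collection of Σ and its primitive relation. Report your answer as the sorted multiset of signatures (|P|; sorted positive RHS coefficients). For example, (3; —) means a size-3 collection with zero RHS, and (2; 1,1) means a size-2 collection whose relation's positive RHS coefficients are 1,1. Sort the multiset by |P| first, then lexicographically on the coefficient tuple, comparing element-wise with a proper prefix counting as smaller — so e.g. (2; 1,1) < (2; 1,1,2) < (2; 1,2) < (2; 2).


Δ(Σ) — 6 vertices, 9 min non-faces:

  P={1,2}:  v_{1} + v_{2} = 0  so sig = (2; —)
  P={3,5}:  v_{3} + v_{5} = 0  so sig = (2; —)
  P={0,2}:  v_{0} + v_{2} = v_{5}  so sig = (2; 1)
  P={0,3}:  v_{0} + v_{3} = v_{1}  so sig = (2; 1)
  P={1,4}:  v_{1} + v_{4} = v_{5}  so sig = (2; 1)
  P={1,5}:  v_{1} + v_{5} = v_{0}  so sig = (2; 1)
  P={2,5}:  v_{2} + v_{5} = v_{4}  so sig = (2; 1)
  P={3,4}:  v_{3} + v_{4} = v_{2}  so sig = (2; 1)
  P={0,4}:  v_{0} + v_{4} = 2·v_{5}  so sig = (2; 2)

so the primitive-relation signature multiset is
[(2; —), (2; —), (2; 1), (2; 1), (2; 1), (2; 1), (2; 1), (2; 1), (2; 2)]


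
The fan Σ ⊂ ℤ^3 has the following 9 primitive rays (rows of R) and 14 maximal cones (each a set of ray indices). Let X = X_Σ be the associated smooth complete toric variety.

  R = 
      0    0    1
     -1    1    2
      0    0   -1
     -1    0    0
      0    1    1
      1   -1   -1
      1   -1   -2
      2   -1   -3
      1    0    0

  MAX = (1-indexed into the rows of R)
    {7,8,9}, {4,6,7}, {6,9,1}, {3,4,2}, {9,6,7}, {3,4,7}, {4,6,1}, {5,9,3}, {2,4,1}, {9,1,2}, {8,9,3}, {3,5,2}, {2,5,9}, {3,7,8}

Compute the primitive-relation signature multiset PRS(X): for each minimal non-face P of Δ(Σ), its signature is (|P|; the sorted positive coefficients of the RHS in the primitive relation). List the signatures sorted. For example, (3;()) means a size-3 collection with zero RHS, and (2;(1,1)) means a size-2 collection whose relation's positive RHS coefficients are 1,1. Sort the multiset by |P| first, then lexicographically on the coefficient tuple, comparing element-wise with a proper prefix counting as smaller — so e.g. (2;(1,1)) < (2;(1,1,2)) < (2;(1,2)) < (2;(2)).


Primitive collections (17):

  P={1,3}:  v_{1} + v_{3} = 0 ; sig = (2;())
  P={2,7}:  v_{2} + v_{7} = 0 ; sig = (2;())
  P={4,9}:  v_{4} + v_{9} = 0 ; sig = (2;())
  P={1,7}:  v_{1} + v_{7} = v_{6} ; sig = (2;(1))
  P={2,6}:  v_{2} + v_{6} = v_{1} ; sig = (2;(1))
  P={3,6}:  v_{3} + v_{6} = v_{7} ; sig = (2;(1))
  P={5,6}:  v_{5} + v_{6} = v_{9} ; sig = (2;(1))
  P={1,5}:  v_{1} + v_{5} = v_{2} + v_{9} ; sig = (2;(1,1))
  P={1,8}:  v_{1} + v_{8} = v_{7} + v_{9} ; sig = (2;(1,1))
  P={2,8}:  v_{2} + v_{8} = v_{3} + v_{9} ; sig = (2;(1,1))
  P={4,5}:  v_{4} + v_{5} = v_{2} + v_{3} ; sig = (2;(1,1))
  P={4,8}:  v_{4} + v_{8} = v_{3} + v_{7} ; sig = (2;(1,1))
  P={5,7}:  v_{5} + v_{7} = v_{3} + v_{9} ; sig = (2;(1,1))
  P={6,8}:  v_{6} + v_{8} = 2·v_{7} + v_{9} ; sig = (2;(1,2))
  P={5,8}:  v_{5} + v_{8} = 2·v_{3} + 2·v_{9} ; sig = (2;(2,2))
  P={2,3,9}:  v_{2} + v_{3} + v_{9} = v_{5} ; sig = (3;(1))
  P={3,7,9}:  v_{3} + v_{7} + v_{9} = v_{8} ; sig = (3;(1))

so the primitive-relation signature multiset is
    |P|=2: 15 collections, coeffs (), (), (), (1), (1), (1), (1), (1,1), (1,1), (1,1), (1,1), (1,1), (1,1), (1,2), (2,2)
    |P|=3: 2 collections, coeffs (1), (1)


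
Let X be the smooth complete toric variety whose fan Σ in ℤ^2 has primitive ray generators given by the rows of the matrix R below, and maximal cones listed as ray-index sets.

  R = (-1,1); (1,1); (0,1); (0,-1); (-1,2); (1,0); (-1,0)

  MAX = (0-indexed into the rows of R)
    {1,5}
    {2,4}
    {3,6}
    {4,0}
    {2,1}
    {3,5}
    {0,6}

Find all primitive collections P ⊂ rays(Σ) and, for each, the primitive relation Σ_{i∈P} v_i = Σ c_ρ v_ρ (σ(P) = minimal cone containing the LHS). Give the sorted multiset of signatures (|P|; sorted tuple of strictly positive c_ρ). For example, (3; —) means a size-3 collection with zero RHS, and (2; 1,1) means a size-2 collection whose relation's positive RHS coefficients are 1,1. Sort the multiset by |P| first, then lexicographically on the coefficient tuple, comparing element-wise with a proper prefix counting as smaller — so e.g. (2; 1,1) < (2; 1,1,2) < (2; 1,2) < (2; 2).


Σ has 14 primitive collections:

  • {2,3}:  v_{2} + v_{3} = 0 — sig = (2; —)
  • {5,6}:  v_{5} + v_{6} = 0 — sig = (2; —)
  • {0,2}:  v_{0} + v_{2} = v_{4} — sig = (2; 1)
  • {0,3}:  v_{0} + v_{3} = v_{6} — sig = (2; 1)
  • {0,5}:  v_{0} + v_{5} = v_{2} — sig = (2; 1)
  • {1,3}:  v_{1} + v_{3} = v_{5} — sig = (2; 1)
  • {1,6}:  v_{1} + v_{6} = v_{2} — sig = (2; 1)
  • {2,5}:  v_{2} + v_{5} = v_{1} — sig = (2; 1)
  • {2,6}:  v_{2} + v_{6} = v_{0} — sig = (2; 1)
  • {3,4}:  v_{3} + v_{4} = v_{0} — sig = (2; 1)
  • {0,1}:  v_{0} + v_{1} = 2·v_{2} — sig = (2; 2)
  • {4,5}:  v_{4} + v_{5} = 2·v_{2} — sig = (2; 2)
  • {4,6}:  v_{4} + v_{6} = 2·v_{0} — sig = (2; 2)
  • {1,4}:  v_{1} + v_{4} = 3·v_{2} — sig = (2; 3)

Signatures (|P|; sorted positive RHS coefficients), sorted:
    (2; —)
    (2; —)
    (2; 1)
    (2; 1)
    (2; 1)
    (2; 1)
    (2; 1)
    (2; 1)
    (2; 1)
    (2; 1)
    (2; 2)
    (2; 2)
    (2; 2)
    (2; 3)


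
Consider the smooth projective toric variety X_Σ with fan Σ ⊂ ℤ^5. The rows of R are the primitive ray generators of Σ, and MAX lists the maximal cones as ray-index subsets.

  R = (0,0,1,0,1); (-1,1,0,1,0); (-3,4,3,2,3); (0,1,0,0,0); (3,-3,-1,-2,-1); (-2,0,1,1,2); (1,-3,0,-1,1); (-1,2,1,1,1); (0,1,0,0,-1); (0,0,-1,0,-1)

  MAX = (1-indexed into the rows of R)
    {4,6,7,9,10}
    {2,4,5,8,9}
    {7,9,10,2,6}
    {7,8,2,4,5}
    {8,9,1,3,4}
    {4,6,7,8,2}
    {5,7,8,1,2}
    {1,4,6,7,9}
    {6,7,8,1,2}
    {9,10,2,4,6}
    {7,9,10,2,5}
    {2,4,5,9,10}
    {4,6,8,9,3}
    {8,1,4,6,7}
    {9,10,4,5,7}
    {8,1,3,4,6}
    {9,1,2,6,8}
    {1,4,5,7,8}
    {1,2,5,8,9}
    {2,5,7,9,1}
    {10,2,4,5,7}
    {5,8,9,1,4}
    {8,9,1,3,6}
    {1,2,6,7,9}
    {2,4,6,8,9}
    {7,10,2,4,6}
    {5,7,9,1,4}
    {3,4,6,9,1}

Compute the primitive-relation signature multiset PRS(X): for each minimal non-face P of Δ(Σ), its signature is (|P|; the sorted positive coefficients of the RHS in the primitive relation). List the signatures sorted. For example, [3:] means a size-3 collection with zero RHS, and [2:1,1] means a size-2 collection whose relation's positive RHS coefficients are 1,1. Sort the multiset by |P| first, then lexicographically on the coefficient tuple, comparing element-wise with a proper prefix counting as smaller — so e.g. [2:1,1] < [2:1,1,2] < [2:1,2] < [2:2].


Primitive collections (11):

  {1,10}:  v_{1} + v_{10} = 0  ⇒ sig = [2:]
  {5,6}:  v_{5} + v_{6} = v_{7}  ⇒ sig = [2:1]
  {8,10}:  v_{8} + v_{10} = v_{2} + v_{4}  ⇒ sig = [2:1,1]
  {3,10}:  v_{3} + v_{10} = v_{4} + v_{6} + v_{8} + v_{9}  ⇒ sig = [2:1,1,1,1]
  {2,3}:  v_{2} + v_{3} = v_{6} + 2·v_{8} + v_{9}  ⇒ sig = [2:1,1,2]
  {3,7}:  v_{3} + v_{7} = 2·v_{1} + v_{4} + v_{6}  ⇒ sig = [2:1,1,2]
  {3,5}:  v_{3} + v_{5} = 2·v_{1} + v_{4}  ⇒ sig = [2:1,2]
  {1,2,4}:  v_{1} + v_{2} + v_{4} = v_{8}  ⇒ sig = [3:1]
  {7,8,9}:  v_{7} + v_{8} + v_{9} = v_{1}  ⇒ sig = [3:1]
  {2,4,7,9}:  v_{2} + v_{4} + v_{7} + v_{9} = 0  ⇒ sig = [4:]
  {1,4,6,8,9}:  v_{1} + v_{4} + v_{6} + v_{8} + v_{9} = v_{3}  ⇒ sig = [5:1]

Signatures (|P|; sorted positive RHS coefficients), sorted:
{ [2:],  [2:1],  [2:1,1],  [2:1,1,1,1],  [2:1,1,2] ×2,  [2:1,2],  [3:1] ×2,  [4:],  [5:1] }


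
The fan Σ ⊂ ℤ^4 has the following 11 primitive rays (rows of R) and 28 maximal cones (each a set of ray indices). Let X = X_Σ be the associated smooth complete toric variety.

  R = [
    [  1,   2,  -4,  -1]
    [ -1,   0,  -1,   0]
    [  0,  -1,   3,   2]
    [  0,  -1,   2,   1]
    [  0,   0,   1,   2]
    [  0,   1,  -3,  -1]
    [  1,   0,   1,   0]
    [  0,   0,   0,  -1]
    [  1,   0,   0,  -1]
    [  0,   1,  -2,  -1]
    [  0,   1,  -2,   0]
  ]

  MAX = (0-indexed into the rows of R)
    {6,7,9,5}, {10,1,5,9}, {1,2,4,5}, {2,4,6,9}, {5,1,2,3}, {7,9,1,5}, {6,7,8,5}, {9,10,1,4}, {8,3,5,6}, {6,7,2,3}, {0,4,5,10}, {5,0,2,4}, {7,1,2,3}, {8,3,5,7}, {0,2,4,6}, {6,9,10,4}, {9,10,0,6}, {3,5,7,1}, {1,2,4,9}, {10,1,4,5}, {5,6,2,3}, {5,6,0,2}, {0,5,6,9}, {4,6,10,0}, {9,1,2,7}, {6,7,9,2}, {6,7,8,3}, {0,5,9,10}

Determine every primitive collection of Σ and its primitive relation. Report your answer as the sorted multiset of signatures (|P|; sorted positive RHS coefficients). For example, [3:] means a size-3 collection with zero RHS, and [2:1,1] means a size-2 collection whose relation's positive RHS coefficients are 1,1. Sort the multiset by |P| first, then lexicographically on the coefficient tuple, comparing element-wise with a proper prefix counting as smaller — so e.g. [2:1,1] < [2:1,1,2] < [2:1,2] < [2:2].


Primitive collections (24):

  P={1,6}:  v_{1} + v_{6} = 0  →  sig = [2:]
  P={3,9}:  v_{3} + v_{9} = 0  →  sig = [2:]
  P={2,10}:  v_{2} + v_{10} = v_{4}  →  sig = [2:1]
  P={7,10}:  v_{7} + v_{10} = v_{9}  →  sig = [2:1]
  P={0,1}:  v_{0} + v_{1} = v_{5} + v_{10}  →  sig = [2:1,1]
  P={2,8}:  v_{2} + v_{8} = v_{3} + v_{6}  →  sig = [2:1,1]
  P={3,10}:  v_{3} + v_{10} = v_{2} + v_{5}  →  sig = [2:1,1]
  P={4,7}:  v_{4} + v_{7} = v_{2} + v_{9}  →  sig = [2:1,1]
  P={8,10}:  v_{8} + v_{10} = v_{5} + v_{6}  →  sig = [2:1,1]
  P={0,7}:  v_{0} + v_{7} = v_{5} + v_{6} + v_{9}  →  sig = [2:1,1,1]
  P={1,8}:  v_{1} + v_{8} = v_{3} + v_{5} + v_{7}  →  sig = [2:1,1,1]
  P={4,8}:  v_{4} + v_{8} = v_{2} + v_{5} + v_{6}  →  sig = [2:1,1,1]
  P={8,9}:  v_{8} + v_{9} = v_{5} + v_{6} + v_{7}  →  sig = [2:1,1,1]
  P={0,3}:  v_{0} + v_{3} = v_{2} + 2·v_{5} + v_{6}  →  sig = [2:1,1,2]
  P={3,4}:  v_{3} + v_{4} = 2·v_{2} + v_{5}  →  sig = [2:1,2]
  P={0,8}:  v_{0} + v_{8} = 2·v_{5} + 2·v_{6}  →  sig = [2:2,2]
  P={2,5,7}:  v_{2} + v_{5} + v_{7} = 0  →  sig = [3:]
  P={2,5,9}:  v_{2} + v_{5} + v_{9} = v_{10}  →  sig = [3:1]
  P={5,6,10}:  v_{5} + v_{6} + v_{10} = v_{0}  →  sig = [3:1]
  P={4,5,6}:  v_{4} + v_{5} + v_{6} = v_{0} + v_{2}  →  sig = [3:1,1]
  P={0,2,9}:  v_{0} + v_{2} + v_{9} = v_{6} + 2·v_{10}  →  sig = [3:1,2]
  P={0,4,9}:  v_{0} + v_{4} + v_{9} = v_{6} + 3·v_{10}  →  sig = [3:1,3]
  P={4,5,9}:  v_{4} + v_{5} + v_{9} = 2·v_{10}  →  sig = [3:2]
  P={3,5,6,7}:  v_{3} + v_{5} + v_{6} + v_{7} = v_{8}  →  sig = [4:1]

Hence PRS(X_Σ) =
    |P|=2: 16 collections, coeffs (), (), (1), (1), (1,1), (1,1), (1,1), (1,1), (1,1), (1,1,1), (1,1,1), (1,1,1), (1,1,1), (1,1,2), (1,2), (2,2)
    |P|=3: 7 collections, coeffs (), (1), (1), (1,1), (1,2), (1,3), (2)
    |P|=4: 1 collection, coeffs (1)


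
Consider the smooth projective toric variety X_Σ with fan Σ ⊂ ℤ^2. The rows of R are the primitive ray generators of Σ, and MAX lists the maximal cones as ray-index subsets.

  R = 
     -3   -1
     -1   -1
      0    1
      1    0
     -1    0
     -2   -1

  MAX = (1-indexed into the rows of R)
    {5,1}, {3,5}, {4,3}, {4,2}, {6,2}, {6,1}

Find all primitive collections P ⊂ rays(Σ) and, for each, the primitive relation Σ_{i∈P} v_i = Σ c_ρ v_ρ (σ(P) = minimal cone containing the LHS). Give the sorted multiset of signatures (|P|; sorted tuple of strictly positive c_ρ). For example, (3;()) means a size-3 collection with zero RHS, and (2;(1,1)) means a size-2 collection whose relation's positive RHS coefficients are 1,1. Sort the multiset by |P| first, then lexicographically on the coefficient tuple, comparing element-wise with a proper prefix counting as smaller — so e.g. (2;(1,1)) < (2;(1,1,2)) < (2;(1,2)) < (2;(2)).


Δ(Σ) — 6 vertices, 9 min non-faces:

  P={4,5}:  v_{4} + v_{5} = 0  ⟹  sig = (2;())
  P={1,4}:  v_{1} + v_{4} = v_{6}  ⟹  sig = (2;(1))
  P={2,3}:  v_{2} + v_{3} = v_{5}  ⟹  sig = (2;(1))
  P={2,5}:  v_{2} + v_{5} = v_{6}  ⟹  sig = (2;(1))
  P={4,6}:  v_{4} + v_{6} = v_{2}  ⟹  sig = (2;(1))
  P={5,6}:  v_{5} + v_{6} = v_{1}  ⟹  sig = (2;(1))
  P={1,2}:  v_{1} + v_{2} = 2·v_{6}  ⟹  sig = (2;(2))
  P={3,6}:  v_{3} + v_{6} = 2·v_{5}  ⟹  sig = (2;(2))
  P={1,3}:  v_{1} + v_{3} = 3·v_{5}  ⟹  sig = (2;(3))

Signatures (|P|; sorted positive RHS coefficients), sorted:
    |P|=2: 9 collections, coeffs (), (1), (1), (1), (1), (1), (2), (2), (3)
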